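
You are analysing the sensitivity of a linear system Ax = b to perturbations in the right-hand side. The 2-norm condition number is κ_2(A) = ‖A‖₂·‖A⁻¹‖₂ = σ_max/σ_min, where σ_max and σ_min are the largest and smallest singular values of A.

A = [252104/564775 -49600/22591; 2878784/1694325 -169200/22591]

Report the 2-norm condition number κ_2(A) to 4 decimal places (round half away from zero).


165.3000

M = AᵀA = [14175048256/4593179529 -6994711040/510353281; -6994711040/510353281 31088800000/510353281]. tr(M)=174880576/2732409, det(M)=409600/2732409
solving λ² − 174880576/2732409·λ + 409600/2732409 = 0 gives λ = 64, 6400/2732409
σ_max=√64=8, σ_min=√(6400/2732409)=(80/1653) → κ = 165.3000


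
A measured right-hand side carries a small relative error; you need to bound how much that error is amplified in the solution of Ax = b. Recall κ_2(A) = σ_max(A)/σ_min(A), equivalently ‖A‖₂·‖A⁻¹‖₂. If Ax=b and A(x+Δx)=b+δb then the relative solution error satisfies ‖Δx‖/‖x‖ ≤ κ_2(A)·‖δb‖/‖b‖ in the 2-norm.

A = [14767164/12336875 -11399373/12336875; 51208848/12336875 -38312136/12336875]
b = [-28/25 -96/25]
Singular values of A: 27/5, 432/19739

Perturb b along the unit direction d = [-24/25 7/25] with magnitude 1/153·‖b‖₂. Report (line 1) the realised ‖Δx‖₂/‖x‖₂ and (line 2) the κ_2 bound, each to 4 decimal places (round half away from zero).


from the listed singular values, σ₁ = 27/5, σ_n = 432/19739
κ = σ_max/σ_min = (27/5)/(432/19739) = 246.7375
perturbation bound = 246.7375·1/153 = 1.6127
solve Ax = b  →  x = [-0.5926 0.4444]
‖b‖ = 4.0000, ‖x‖ = 0.7407
Δx = A⁻¹·δb where δb = 1/153·4.0000·d; ‖Δx‖ = 1.1946
realised ‖Δx‖/‖x‖ = 1.6127
so the bound is sharp here: realised error equals the bound

1.6127
1.6127


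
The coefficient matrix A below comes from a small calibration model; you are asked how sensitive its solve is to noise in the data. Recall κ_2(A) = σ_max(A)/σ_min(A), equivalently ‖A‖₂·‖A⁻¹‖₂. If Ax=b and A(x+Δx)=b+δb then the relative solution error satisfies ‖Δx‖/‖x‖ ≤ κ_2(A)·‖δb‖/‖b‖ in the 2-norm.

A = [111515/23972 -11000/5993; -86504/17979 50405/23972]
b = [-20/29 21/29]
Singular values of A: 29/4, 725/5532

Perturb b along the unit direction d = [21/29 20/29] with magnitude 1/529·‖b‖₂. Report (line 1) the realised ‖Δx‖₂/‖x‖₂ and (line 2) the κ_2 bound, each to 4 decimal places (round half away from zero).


0.1046
0.1046

from the listed singular values, σ₁ = 29/4, σ_n = 725/5532
κ_2(A) = (29/4) / (725/5532) = 55.3200
perturbation bound = 55.3200·1/529 = 0.1046
solve Ax = b  →  x = [-0.1273 0.0531]
‖b‖₂ = 1.0000 and ‖x‖₂ = 0.1379
re-solving with b+δb shifts x by Δx of norm 0.0144
realised ‖Δx‖/‖x‖ = 0.1046
so the bound is sharp here: realised error equals the bound


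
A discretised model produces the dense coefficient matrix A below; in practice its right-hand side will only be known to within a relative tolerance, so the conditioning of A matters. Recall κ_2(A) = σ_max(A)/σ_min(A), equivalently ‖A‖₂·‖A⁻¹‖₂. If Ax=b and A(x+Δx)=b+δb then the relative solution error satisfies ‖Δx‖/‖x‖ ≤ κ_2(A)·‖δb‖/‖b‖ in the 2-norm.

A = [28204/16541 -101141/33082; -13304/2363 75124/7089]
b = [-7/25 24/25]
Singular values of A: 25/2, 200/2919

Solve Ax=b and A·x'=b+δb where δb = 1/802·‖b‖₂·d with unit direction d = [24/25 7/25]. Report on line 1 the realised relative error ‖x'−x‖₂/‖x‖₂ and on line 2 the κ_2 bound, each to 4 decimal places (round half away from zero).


0.2275
0.2275

from the listed singular values, σ₁ = 25/2, σ_n = 200/2919
κ_2(A) = (25/2) / (200/2919) = 182.4375
bound on ‖Δx‖/‖x‖: κ·ε = 182.4375·1/802 = 0.2275
solve Ax = b  →  x = [-0.0376 0.0706]
‖b‖₂ = 1.0000 and ‖x‖₂ = 0.0800
re-solving with b+δb shifts x by Δx of norm 0.0182
relative error = 0.2275
tightness: 0.2275 against a bound of 0.2275; the bound is attained (ratio 1)


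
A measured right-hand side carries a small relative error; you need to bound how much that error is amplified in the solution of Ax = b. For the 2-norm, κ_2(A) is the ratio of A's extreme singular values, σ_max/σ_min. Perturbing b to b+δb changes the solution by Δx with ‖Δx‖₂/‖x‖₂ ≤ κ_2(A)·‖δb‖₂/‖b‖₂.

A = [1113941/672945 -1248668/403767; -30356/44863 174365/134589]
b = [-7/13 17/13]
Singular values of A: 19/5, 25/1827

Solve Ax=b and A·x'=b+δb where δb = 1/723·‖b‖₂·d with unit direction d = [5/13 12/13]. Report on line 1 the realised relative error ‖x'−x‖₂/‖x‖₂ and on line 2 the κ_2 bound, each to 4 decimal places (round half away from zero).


σ_max = 19/5, σ_min = 25/1827
κ = σ_max/σ_min = (19/5)/(25/1827) = 277.7040
bound on ‖Δx‖/‖x‖: κ·ε = 277.7040·1/723 = 0.3841
solve Ax = b  →  x = [64.3585 34.6228]
2-norm of b is 1.4142; of x, 73.0805
re-solving with b+δb shifts x by Δx of norm 0.1429
relative error = 0.0020
tightness: 0.0020 against a bound of 0.3841 (unrounded ratio ≈ 0.0051)

0.0020
0.3841


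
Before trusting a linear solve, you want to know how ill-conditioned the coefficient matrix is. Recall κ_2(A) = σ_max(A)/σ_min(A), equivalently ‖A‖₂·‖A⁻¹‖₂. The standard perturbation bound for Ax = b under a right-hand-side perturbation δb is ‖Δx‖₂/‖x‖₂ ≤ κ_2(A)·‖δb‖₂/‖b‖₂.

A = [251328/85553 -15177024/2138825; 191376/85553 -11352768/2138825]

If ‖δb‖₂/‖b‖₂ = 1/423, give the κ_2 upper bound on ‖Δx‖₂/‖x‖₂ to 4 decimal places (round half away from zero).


0.7779

form AᵀA = [99790536960/7319315809 -1197411683328/36596579045; -1197411683328/36596579045 14369095950336/182982895225] with trace 99786150144/1082739025 and determinant 84934656/1082739025
char-poly roots: 2304/25 and 36864/43309561
so κ_2 = √((2304/25) / (36864/43309561)) = 329.0500
κ_2(A)·‖δb‖/‖b‖ = 0.7779


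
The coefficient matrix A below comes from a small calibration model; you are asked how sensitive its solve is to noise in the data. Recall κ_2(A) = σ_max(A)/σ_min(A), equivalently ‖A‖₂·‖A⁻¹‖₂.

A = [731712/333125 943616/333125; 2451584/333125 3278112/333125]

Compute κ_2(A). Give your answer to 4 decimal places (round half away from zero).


form AᵀA = [10473066496/177555625 13963235328/177555625; 13963235328/177555625 18618287104/177555625] with trace 1163654144/7102225 and determinant 4194304/7102225
λ_max, λ_min = (1163654144/7102225 ± √1353971811285467136/50441599950625)/2 = 4096/25, 1024/284089
σ_max=√(4096/25)=(64/5), σ_min=√(1024/284089)=(32/533) → κ = 213.2000

213.2000


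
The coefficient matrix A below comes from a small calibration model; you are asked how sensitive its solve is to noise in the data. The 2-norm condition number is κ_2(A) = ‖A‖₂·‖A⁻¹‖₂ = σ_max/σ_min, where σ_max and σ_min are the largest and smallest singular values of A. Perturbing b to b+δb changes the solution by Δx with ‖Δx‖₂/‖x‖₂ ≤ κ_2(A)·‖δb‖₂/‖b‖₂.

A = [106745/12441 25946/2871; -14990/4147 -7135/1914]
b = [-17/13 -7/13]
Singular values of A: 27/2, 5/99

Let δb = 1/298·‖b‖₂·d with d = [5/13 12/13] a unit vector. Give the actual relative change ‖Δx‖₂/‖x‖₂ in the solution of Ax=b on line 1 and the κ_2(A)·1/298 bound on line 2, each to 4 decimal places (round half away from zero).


largest singular value 27/2, smallest 5/99
κ = σ_max/σ_min = (27/2)/(5/99) = 267.3000
perturbation bound = 267.3000·1/298 = 0.8970
solve Ax = b  →  x = [14.2868 -13.7088]
‖b‖₂ = 1.4142 and ‖x‖₂ = 19.8001
Δx = A⁻¹·δb where δb = 1/298·1.4142·d; ‖Δx‖ = 0.0940
dividing the unrounded norms, ‖Δx‖/‖x‖ = 0.0047
tightness: 0.0047 against a bound of 0.8970 (unrounded ratio ≈ 0.0053)

0.0047
0.8970


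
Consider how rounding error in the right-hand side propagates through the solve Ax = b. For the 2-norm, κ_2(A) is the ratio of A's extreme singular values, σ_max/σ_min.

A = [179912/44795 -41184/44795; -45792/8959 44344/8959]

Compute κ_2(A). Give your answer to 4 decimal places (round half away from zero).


4.2160

AᵀA = [293394496/6943225 -201295872/6943225; -201295872/6943225 175971904/6943225]; tr = 18774656/277729, det = 64000000/277729
λ_max, λ_min = (18774656/277729 ± √281389083918336/77133397441)/2 = 64, 1000000/277729
κ = σ_max/σ_min = 8/(1000/527) = 4.2160


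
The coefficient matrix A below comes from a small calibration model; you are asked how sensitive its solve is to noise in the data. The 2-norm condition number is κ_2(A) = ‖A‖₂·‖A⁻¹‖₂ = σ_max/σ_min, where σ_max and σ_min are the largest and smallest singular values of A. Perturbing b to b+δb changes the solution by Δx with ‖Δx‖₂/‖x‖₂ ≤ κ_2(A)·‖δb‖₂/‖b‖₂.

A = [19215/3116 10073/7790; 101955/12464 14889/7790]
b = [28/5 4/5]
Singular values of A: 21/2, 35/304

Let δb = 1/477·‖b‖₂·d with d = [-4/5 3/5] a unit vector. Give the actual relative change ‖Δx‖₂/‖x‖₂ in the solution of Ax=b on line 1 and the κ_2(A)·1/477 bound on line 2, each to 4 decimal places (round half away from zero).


0.0030
0.1912

σ_max = 21/2, σ_min = 35/304
κ_2(A) = (21/2) / (35/304) = 91.2000
κ_2(A)·‖δb‖/‖b‖ = 0.1912
solve Ax = b  →  x = [7.9981 -33.8118]
‖b‖ = 5.6569, ‖x‖ = 34.7449
with δb = [-0.0095 0.0071], A·Δx = δb → ‖Δx‖ = 0.1030
realised ‖Δx‖/‖x‖ = 0.0030
realised/bound (from unrounded values) ≈ 0.0155


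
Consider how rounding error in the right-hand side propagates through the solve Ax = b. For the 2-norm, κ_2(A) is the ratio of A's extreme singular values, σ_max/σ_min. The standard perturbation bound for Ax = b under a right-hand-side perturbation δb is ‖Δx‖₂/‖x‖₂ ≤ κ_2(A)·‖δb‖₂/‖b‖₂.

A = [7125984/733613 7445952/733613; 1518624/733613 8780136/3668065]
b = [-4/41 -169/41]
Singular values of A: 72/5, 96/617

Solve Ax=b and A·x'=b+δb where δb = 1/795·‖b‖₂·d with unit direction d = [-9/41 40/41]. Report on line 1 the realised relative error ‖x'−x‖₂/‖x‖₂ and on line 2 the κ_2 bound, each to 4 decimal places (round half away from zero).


0.0013
0.1164

from the listed singular values, σ₁ = 72/5, σ_n = 96/617
κ = σ_max/σ_min = (72/5)/(96/617) = 92.5500
bound on ‖Δx‖/‖x‖: κ·ε = 92.5500·1/795 = 0.1164
solve Ax = b  →  x = [18.5685 -17.7802]
‖b‖₂ = 4.1231 and ‖x‖₂ = 25.7084
δb = ε·‖b‖·d = [-0.0011 0.0051]; solving A·Δx = δb gives ‖Δx‖ = 0.0333
dividing the unrounded norms, ‖Δx‖/‖x‖ = 0.0013
tightness: 0.0013 against a bound of 0.1164 (unrounded ratio ≈ 0.0111)


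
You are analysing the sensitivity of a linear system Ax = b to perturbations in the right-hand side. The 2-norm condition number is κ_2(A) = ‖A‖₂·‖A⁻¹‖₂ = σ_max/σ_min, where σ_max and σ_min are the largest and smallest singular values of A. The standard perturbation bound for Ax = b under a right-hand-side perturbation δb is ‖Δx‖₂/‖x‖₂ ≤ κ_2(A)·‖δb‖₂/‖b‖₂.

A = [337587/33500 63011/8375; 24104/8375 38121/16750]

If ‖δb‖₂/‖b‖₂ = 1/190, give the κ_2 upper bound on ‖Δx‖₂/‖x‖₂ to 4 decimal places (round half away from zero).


form AᵀA = [986088221/8978000 184875453/2244500; 184875453/2244500 138678041/2244500] with trace 308160077/1795600 and determinant 294499921/179560000
char-poly roots: 17161/100 and 17161/1795600
so κ_2 = √((17161/100) / (17161/1795600)) = 134.0000
bound on ‖Δx‖/‖x‖: κ·ε = 134.0000·1/190 = 0.7053

0.7053


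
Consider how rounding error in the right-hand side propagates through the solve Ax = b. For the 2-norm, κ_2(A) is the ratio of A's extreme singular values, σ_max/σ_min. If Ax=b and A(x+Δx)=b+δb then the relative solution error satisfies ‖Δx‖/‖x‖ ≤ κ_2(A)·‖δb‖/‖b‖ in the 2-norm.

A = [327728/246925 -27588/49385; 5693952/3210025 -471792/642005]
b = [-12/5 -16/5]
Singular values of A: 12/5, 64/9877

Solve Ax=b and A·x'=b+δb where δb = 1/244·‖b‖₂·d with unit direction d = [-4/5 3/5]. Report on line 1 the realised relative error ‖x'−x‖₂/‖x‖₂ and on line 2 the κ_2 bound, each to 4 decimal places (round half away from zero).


σ_max = 12/5, σ_min = 64/9877
condition number: (12/5) ÷ (64/9877) = 370.3875
bound on ‖Δx‖/‖x‖: κ·ε = 370.3875·1/244 = 1.5180
solve Ax = b  →  x = [-1.5385 0.6410]
‖b‖ = 4.0000, ‖x‖ = 1.6667
with δb = [-0.0131 0.0098], A·Δx = δb → ‖Δx‖ = 2.5300
dividing the unrounded norms, ‖Δx‖/‖x‖ = 1.5180
realised/bound = 1 exactly: the bound is attained for this b and d

1.5180
1.5180


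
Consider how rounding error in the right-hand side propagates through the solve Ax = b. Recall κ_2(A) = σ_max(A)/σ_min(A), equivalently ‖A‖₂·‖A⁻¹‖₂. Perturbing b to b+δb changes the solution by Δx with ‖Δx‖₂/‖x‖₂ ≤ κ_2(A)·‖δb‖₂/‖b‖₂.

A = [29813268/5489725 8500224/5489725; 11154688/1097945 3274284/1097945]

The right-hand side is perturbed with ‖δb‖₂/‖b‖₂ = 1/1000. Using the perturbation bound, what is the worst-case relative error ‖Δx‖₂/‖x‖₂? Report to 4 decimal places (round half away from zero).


form AᵀA = [13839126499216/104280555625 4036366322688/104280555625; 4036366322688/104280555625 1177429760784/104280555625] with trace 24026490016/166848889 and determinant 36000000/166848889
char-poly roots: 144 and 250000/166848889
so κ_2 = √(144 / (250000/166848889)) = 310.0080
perturbation bound = 310.0080·1/1000 = 0.3100

0.3100


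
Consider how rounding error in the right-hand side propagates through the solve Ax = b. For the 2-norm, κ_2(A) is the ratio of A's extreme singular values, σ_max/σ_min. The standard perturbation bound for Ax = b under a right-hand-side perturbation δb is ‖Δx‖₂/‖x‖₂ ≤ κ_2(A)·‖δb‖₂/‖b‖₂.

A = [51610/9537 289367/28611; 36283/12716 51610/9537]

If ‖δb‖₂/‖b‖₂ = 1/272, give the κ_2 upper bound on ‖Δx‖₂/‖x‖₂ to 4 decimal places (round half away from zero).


1.4559

form AᵀA = [188462209/5035536 132508675/1888326; 132508675/1888326 372683701/2832489] with trace 26502073/156816 and determinant 28561/156816
λ_max, λ_min = (26502073/156816 ± √702341958010225/24591257856)/2 = 169, 169/156816
so κ_2 = √(169 / (169/156816)) = 396.0000
worst-case relative error ≤ 396.0000 × 1/272 = 1.4559


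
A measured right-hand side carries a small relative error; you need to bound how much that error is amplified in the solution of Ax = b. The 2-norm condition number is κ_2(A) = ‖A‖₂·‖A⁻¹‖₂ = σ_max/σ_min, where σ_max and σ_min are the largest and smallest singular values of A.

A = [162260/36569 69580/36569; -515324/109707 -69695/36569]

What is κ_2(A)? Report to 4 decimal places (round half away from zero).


AᵀA = [597519136/14311089 82979380/4770363; 82979380/4770363 11532425/1590121]; tr = 4149769/84681, det = 19600/84681
eigenvalues of AᵀA: λ = (tr ± √(tr²−4·det))/2 = 49, 400/84681
κ = σ_max/σ_min = 7/(20/291) = 101.8500

101.8500


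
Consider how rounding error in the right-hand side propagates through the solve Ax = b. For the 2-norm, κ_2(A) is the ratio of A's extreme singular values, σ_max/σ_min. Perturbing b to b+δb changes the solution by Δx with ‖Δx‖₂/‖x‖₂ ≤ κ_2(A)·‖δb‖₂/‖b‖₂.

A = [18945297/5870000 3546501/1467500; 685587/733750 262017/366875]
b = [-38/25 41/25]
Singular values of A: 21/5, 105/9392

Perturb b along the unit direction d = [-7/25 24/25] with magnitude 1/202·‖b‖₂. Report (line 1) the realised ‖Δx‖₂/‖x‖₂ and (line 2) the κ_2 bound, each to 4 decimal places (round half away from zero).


from the listed singular values, σ₁ = 21/5, σ_n = 105/9392
κ_2(A) = (21/5) / (105/9392) = 375.6800
worst-case relative error ≤ 375.6800 × 1/202 = 1.8598
solve Ax = b  →  x = [-107.5276 142.9733]
‖b‖ = 2.2361, ‖x‖ = 178.8954
Δx = A⁻¹·δb where δb = 1/202·2.2361·d; ‖Δx‖ = 0.9902
realised ‖Δx‖/‖x‖ = 0.0055
realised/bound (from unrounded values) ≈ 0.0030

0.0055
1.8598


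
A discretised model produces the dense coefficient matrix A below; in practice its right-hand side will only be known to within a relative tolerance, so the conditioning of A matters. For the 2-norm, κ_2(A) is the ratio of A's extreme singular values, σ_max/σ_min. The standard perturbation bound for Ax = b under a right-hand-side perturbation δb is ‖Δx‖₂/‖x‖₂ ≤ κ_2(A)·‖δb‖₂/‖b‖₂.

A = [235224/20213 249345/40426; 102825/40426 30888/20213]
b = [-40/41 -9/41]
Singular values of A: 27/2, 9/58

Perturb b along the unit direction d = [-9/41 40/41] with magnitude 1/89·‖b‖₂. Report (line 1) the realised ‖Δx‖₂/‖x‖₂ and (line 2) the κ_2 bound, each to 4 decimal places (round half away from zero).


0.9775
0.9775

σ_max = 27/2, σ_min = 9/58
κ = σ_max/σ_min = (27/2)/(9/58) = 87.0000
κ_2(A)·‖δb‖/‖b‖ = 0.9775
solve Ax = b  →  x = [-0.0654 -0.0349]
2-norm of b is 1.0000; of x, 0.0741
re-solving with b+δb shifts x by Δx of norm 0.0724
relative error = 0.9775
so the bound is sharp here: realised error equals the bound


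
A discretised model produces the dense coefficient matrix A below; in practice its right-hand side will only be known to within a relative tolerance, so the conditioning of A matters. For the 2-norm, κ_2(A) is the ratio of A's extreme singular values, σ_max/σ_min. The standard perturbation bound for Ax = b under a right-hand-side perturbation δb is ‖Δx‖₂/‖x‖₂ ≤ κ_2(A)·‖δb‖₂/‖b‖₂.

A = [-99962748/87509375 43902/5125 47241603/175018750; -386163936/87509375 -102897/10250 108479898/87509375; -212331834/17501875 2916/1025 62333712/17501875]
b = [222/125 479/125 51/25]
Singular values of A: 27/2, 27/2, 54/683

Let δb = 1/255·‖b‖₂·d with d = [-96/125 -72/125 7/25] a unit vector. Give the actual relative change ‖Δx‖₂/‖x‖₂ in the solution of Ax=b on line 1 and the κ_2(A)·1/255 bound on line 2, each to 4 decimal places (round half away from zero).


from the listed singular values, σ₁ = 27/2, σ_n = 54/683
κ_2(A) = (27/2) / (54/683) = 170.7500
bound on ‖Δx‖/‖x‖: κ·ε = 170.7500·1/255 = 0.6696
solve Ax = b  →  x = [-10.8638 -0.0958 -36.3569]
‖b‖ = 4.6904, ‖x‖ = 37.9454
with δb = [-0.0141 -0.0106 0.0052], A·Δx = δb → ‖Δx‖ = 0.2326
dividing the unrounded norms, ‖Δx‖/‖x‖ = 0.0061
so the bound overstates the realised error by a factor of ≈ 109.2148 (computed from the unrounded values)

0.0061
0.6696


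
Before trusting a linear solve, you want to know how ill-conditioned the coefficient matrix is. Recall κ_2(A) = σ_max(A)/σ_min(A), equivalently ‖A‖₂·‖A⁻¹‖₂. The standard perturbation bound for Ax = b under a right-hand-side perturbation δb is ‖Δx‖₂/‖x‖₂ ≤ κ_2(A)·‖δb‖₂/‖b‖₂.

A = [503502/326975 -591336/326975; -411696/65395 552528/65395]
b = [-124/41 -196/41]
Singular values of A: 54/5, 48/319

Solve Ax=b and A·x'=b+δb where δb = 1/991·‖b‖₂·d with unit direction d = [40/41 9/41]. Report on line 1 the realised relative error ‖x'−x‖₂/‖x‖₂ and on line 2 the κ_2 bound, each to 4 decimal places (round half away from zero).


σ_max = 54/5, σ_min = 48/319
κ_2(A) = (54/5) / (48/319) = 71.7750
perturbation bound = 71.7750·1/991 = 0.0724
solve Ax = b  →  x = [-21.0444 -16.2463]
‖b‖ = 5.6569, ‖x‖ = 26.5859
re-solving with b+δb shifts x by Δx of norm 0.0379
realised ‖Δx‖/‖x‖ = 0.0014
realised/bound (from unrounded values) ≈ 0.0197

0.0014
0.0724


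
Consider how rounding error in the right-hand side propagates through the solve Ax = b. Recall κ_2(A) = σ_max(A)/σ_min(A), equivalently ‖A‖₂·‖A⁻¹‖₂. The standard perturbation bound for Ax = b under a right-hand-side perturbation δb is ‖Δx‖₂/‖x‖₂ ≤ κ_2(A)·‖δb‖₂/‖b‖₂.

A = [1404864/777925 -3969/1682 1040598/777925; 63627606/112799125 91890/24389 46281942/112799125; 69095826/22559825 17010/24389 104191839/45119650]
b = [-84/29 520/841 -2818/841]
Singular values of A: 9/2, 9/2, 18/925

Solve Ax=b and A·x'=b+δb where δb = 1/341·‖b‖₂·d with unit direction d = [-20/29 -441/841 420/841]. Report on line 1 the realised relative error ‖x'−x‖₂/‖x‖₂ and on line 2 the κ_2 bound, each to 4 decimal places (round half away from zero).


0.6782
0.6782

σ_max = 9/2, σ_min = 18/925
condition number: (9/2) ÷ (18/925) = 231.2500
worst-case relative error ≤ 231.2500 × 1/341 = 0.6782
solve Ax = b  →  x = [-0.7479 0.3372 -0.5609]
‖b‖ = 4.4721, ‖x‖ = 0.9938
with δb = [-0.0090 -0.0069 0.0065], A·Δx = δb → ‖Δx‖ = 0.6740
relative error = 0.6782
so the bound is sharp here: realised error equals the bound


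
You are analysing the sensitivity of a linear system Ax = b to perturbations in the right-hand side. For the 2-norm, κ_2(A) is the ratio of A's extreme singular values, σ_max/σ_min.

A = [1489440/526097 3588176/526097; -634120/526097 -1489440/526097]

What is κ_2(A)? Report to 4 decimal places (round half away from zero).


311.3000

form AᵀA = [15506152000/1637739961 37212168960/1637739961; 37212168960/1637739961 89310287104/1637739961] with trace 620215616/9690769 and determinant 409600/9690769
eigenvalues of AᵀA: λ = (tr ± √(tr²−4·det))/2 = 64, 6400/9690769
κ = σ_max/σ_min = 8/(80/3113) = 311.3000


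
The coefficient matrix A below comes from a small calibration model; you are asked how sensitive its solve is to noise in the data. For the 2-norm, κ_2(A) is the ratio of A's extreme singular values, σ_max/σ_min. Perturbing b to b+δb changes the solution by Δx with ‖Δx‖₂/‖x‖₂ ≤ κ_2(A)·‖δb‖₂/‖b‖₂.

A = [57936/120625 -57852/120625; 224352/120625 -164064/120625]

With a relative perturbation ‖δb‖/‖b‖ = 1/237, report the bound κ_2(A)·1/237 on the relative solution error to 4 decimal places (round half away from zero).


0.1018

form AᵀA = [17180928/4656125 -12851136/4656125; -12851136/4656125 9684432/4656125] with trace 5373072/931225 and determinant 1327104/23280625
λ_max, λ_min = (5373072/931225 ± √1146886781184/34687200025)/2 = 144/25, 9216/931225
κ = σ_max/σ_min = (12/5)/(96/965) = 24.1250
κ_2(A)·‖δb‖/‖b‖ = 0.1018


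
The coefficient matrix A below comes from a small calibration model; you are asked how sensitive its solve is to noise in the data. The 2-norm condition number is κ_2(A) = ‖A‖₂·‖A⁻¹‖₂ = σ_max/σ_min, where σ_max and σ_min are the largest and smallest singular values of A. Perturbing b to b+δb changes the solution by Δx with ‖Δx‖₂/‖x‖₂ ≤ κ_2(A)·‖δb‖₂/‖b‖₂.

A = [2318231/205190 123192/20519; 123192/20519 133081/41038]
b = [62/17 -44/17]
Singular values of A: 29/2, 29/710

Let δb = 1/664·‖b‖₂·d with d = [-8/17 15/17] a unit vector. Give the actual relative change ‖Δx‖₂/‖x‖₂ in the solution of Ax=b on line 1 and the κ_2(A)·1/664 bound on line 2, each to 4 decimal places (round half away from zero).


σ_max = 29/2, σ_min = 29/710
condition number: (29/2) ÷ (29/710) = 355.0000
κ_2(A)·‖δb‖/‖b‖ = 0.5346
solve Ax = b  →  x = [46.2069 -86.3448]
2-norm of b is 4.4721; of x, 97.9311
re-solving with b+δb shifts x by Δx of norm 0.1649
relative error = 0.0017
realised/bound (from unrounded values) ≈ 0.0031

0.0017
0.5346


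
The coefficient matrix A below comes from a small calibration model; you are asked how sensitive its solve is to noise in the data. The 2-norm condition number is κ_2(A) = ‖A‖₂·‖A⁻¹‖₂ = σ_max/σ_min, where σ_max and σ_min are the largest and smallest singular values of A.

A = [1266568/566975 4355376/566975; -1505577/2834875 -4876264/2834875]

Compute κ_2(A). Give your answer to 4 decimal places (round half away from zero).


283.4875

AᵀA = [42371624568529/8036516265625 145251087663528/8036516265625; 145251087663528/8036516265625 498010453132096/8036516265625]; tr = 864611324321/12858426025, det = 723394816/12858426025
char-poly roots: 1681/25 and 430336/514337041
so κ_2 = √((1681/25) / (430336/514337041)) = 283.4875


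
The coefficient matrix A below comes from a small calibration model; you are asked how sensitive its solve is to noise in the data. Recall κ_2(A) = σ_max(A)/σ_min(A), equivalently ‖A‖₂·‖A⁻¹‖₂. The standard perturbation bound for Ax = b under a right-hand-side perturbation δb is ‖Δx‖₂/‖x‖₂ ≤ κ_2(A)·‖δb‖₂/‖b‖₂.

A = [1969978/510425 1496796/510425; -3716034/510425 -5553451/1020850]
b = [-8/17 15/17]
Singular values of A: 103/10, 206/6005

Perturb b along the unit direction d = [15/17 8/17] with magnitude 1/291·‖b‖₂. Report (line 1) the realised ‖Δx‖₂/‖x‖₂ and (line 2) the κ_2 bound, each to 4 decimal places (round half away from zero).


σ_max = 103/10, σ_min = 206/6005
condition number: (103/10) ÷ (206/6005) = 300.2500
perturbation bound = 300.2500·1/291 = 1.0318
solve Ax = b  →  x = [-0.0777 -0.0583]
‖b‖ = 1.0000, ‖x‖ = 0.0971
δb = ε·‖b‖·d = [0.0030 0.0016]; solving A·Δx = δb gives ‖Δx‖ = 0.1002
relative error = 1.0318
realised/bound = 1 exactly: the bound is attained for this b and d

1.0318
1.0318


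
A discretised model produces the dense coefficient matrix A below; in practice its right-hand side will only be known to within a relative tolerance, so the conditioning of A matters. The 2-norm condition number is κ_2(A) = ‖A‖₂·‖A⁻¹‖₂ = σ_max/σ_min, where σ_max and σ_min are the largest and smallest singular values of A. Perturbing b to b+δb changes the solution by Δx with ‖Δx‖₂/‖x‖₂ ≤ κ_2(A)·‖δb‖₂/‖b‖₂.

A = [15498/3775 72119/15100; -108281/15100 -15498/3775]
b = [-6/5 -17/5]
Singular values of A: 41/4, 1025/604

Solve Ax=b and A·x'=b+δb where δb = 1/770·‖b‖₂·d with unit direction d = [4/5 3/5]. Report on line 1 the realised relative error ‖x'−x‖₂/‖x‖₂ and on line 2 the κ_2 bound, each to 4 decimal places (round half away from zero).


from the listed singular values, σ₁ = 41/4, σ_n = 1025/604
κ = σ_max/σ_min = (41/4)/(1025/604) = 6.0400
perturbation bound = 6.0400·1/770 = 0.0078
solve Ax = b  →  x = [1.2168 -1.2972]
‖b‖ = 3.6056, ‖x‖ = 1.7785
Δx = A⁻¹·δb where δb = 1/770·3.6056·d; ‖Δx‖ = 0.0028
realised ‖Δx‖/‖x‖ = 0.0016
realised/bound (from unrounded values) ≈ 0.1978

0.0016
0.0078


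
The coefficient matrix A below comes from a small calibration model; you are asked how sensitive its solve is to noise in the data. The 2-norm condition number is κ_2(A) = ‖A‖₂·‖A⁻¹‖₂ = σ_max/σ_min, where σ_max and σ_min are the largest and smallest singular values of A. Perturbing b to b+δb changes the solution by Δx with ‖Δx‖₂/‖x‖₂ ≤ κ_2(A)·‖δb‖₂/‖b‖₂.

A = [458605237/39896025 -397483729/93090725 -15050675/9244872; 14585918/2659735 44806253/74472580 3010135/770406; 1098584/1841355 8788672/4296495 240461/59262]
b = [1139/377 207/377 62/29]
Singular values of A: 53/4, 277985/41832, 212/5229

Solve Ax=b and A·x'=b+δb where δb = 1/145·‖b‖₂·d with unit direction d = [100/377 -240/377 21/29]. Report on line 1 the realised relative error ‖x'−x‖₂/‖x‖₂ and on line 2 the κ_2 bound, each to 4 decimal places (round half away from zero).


σ_max = 53/4, σ_min = 212/5229
condition number: (53/4) ÷ (212/5229) = 326.8125
worst-case relative error ≤ 326.8125 × 1/145 = 2.2539
solve Ax = b  →  x = [-11.9503 -41.7810 23.3470]
‖b‖₂ = 3.7417 and ‖x‖₂ = 49.3309
with δb = [0.0068 -0.0164 0.0187], A·Δx = δb → ‖Δx‖ = 0.6365
realised ‖Δx‖/‖x‖ = 0.0129
tightness: 0.0129 against a bound of 2.2539 (unrounded ratio ≈ 0.0057)

0.0129
2.2539


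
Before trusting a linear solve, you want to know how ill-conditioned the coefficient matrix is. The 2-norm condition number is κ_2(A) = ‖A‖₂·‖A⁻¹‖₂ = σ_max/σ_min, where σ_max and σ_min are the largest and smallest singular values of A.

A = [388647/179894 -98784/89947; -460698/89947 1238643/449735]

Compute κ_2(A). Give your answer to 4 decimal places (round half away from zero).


122.1000

AᵀA = [5917260825/191490244 -3944500686/239362805; -3944500686/239362805 10521854721/1196814025]; tr = 657504981/16564900, det = 1750329/16564900
eigenvalues of AᵀA: λ = (tr ± √(tr²−4·det))/2 = 3969/100, 441/165649
κ = σ_max/σ_min = (63/10)/(21/407) = 122.1000


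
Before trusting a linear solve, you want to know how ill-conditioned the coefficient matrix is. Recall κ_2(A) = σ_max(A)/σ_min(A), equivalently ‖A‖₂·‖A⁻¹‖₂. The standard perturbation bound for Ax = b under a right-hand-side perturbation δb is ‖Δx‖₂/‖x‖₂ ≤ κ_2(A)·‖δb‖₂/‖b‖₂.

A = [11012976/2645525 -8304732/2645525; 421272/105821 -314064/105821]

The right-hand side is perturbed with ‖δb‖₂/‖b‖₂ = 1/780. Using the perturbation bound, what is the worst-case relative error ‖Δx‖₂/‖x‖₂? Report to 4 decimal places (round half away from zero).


AᵀA = [276105174336/8322000625 -207076450752/8322000625; -207076450752/8322000625 155310578064/8322000625]; tr = 17256630096/332880025, det = 6718464/332880025
eigenvalues of AᵀA: λ = (tr ± √(tr²−4·det))/2 = 1296/25, 5184/13315201
κ = σ_max/σ_min = (36/5)/(72/3649) = 364.9000
bound on ‖Δx‖/‖x‖: κ·ε = 364.9000·1/780 = 0.4678

0.4678


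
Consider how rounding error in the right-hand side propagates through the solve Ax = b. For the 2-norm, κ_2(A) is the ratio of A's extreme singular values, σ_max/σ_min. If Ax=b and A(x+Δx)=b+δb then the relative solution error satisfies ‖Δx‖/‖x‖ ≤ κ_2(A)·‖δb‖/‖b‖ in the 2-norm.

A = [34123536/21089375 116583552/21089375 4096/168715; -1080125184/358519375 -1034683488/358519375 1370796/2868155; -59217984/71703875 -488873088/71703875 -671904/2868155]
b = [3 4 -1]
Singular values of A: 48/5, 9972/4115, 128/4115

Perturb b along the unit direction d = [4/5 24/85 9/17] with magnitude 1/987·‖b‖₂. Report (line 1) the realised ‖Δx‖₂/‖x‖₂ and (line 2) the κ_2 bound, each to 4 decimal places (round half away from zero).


largest singular value 48/5, smallest 128/4115
κ = σ_max/σ_min = (48/5)/(128/4115) = 308.6250
bound on ‖Δx‖/‖x‖: κ·ε = 308.6250·1/987 = 0.3127
solve Ax = b  →  x = [18.8073 -5.3770 94.4553]
2-norm of b is 5.0990; of x, 96.4595
Δx = A⁻¹·δb where δb = 1/987·5.0990·d; ‖Δx‖ = 0.1661
relative error = 0.0017
tightness: 0.0017 against a bound of 0.3127 (unrounded ratio ≈ 0.0055)

0.0017
0.3127


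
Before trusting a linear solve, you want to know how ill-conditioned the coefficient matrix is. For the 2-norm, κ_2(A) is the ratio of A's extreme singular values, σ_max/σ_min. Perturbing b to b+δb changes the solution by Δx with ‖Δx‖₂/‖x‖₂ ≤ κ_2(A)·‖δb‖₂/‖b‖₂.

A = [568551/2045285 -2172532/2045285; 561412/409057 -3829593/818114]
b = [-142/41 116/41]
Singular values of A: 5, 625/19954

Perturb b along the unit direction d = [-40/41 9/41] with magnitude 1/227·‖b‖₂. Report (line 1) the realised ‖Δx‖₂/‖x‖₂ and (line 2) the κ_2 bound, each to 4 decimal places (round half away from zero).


σ_max = 5, σ_min = 625/19954
κ = σ_max/σ_min = 5/(625/19954) = 159.6320
bound on ‖Δx‖/‖x‖: κ·ε = 159.6320·1/227 = 0.7032
solve Ax = b  →  x = [122.7094 35.3736]
2-norm of b is 4.4721; of x, 127.7062
δb = ε·‖b‖·d = [-0.0192 0.0043]; solving A·Δx = δb gives ‖Δx‖ = 0.6290
realised ‖Δx‖/‖x‖ = 0.0049
tightness: 0.0049 against a bound of 0.7032 (unrounded ratio ≈ 0.0070)

0.0049
0.7032


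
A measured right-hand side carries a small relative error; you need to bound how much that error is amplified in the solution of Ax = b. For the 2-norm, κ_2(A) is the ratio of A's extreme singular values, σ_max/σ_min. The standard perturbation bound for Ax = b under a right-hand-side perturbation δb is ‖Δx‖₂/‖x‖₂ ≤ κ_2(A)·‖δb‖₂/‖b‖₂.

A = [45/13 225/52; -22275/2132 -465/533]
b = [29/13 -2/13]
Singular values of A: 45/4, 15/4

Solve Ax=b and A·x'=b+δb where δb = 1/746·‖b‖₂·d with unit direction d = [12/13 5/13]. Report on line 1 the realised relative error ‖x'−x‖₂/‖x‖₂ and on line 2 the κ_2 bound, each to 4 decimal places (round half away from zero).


from the listed singular values, σ₁ = 45/4, σ_n = 15/4
κ_2(A) = (45/4) / (15/4) = 3.0000
worst-case relative error ≤ 3.0000 × 1/746 = 0.0040
solve Ax = b  →  x = [-0.0304 0.5398]
‖b‖ = 2.2361, ‖x‖ = 0.5407
Δx = A⁻¹·δb where δb = 1/746·2.2361·d; ‖Δx‖ = 0.0008
realised ‖Δx‖/‖x‖ = 0.0015
so the bound overstates the realised error by a factor of ≈ 2.7203 (computed from the unrounded values)

0.0015
0.0040


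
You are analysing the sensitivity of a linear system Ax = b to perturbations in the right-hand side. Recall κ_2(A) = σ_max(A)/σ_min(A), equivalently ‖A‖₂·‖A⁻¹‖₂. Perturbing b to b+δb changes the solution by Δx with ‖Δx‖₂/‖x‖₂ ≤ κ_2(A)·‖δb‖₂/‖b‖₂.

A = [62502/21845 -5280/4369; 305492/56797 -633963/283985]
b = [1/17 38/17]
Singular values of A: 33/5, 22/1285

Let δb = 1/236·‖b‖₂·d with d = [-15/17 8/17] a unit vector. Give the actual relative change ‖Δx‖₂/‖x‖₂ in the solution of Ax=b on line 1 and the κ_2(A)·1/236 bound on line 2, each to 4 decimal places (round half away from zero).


0.0095
1.6335

from the listed singular values, σ₁ = 33/5, σ_n = 22/1285
κ_2(A) = (33/5) / (22/1285) = 385.5000
perturbation bound = 385.5000·1/236 = 1.6335
solve Ax = b  →  x = [22.7448 53.7995]
2-norm of b is 2.2361; of x, 58.4099
Δx = A⁻¹·δb where δb = 1/236·2.2361·d; ‖Δx‖ = 0.5534
dividing the unrounded norms, ‖Δx‖/‖x‖ = 0.0095
realised/bound (from unrounded values) ≈ 0.0058


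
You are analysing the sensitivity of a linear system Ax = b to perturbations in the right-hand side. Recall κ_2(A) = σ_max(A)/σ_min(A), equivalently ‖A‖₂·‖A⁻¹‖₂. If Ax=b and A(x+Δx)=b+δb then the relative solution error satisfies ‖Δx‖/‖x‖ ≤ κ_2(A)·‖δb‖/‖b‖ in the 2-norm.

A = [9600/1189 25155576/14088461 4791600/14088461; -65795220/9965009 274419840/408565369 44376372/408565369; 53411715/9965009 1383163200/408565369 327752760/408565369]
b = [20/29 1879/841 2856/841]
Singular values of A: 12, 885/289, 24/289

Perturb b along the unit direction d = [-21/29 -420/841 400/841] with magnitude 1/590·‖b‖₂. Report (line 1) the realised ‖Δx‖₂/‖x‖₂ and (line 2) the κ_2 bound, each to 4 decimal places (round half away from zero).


0.0643
0.2449

largest singular value 12, smallest 24/289
condition number: 12 ÷ (24/289) = 144.5000
worst-case relative error ≤ 144.5000 × 1/590 = 0.2449
solve Ax = b  →  x = [-0.2054 1.2611 0.2838]
2-norm of b is 4.1231; of x, 1.3089
with δb = [-0.0051 -0.0035 0.0033], A·Δx = δb → ‖Δx‖ = 0.0842
relative error = 0.0643
so the bound overstates the realised error by a factor of ≈ 3.8094 (computed from the unrounded values)


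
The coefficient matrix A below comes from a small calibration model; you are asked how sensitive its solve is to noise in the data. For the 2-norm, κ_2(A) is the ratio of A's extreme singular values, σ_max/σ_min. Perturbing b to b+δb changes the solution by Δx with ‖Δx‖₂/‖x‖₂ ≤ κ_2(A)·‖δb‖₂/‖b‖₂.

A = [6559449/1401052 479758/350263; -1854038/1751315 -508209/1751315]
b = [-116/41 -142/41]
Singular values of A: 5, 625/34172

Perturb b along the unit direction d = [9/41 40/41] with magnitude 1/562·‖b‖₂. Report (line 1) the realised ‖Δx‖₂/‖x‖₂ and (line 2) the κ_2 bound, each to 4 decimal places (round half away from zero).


0.0020
0.4864

largest singular value 5, smallest 625/34172
condition number: 5 ÷ (625/34172) = 273.3760
perturbation bound = 273.3760·1/562 = 0.4864
solve Ax = b  →  x = [60.8522 -210.0648]
‖b‖₂ = 4.4721 and ‖x‖₂ = 218.7012
with δb = [0.0017 0.0078], A·Δx = δb → ‖Δx‖ = 0.4351
relative error = 0.0020
realised/bound (from unrounded values) ≈ 0.0041


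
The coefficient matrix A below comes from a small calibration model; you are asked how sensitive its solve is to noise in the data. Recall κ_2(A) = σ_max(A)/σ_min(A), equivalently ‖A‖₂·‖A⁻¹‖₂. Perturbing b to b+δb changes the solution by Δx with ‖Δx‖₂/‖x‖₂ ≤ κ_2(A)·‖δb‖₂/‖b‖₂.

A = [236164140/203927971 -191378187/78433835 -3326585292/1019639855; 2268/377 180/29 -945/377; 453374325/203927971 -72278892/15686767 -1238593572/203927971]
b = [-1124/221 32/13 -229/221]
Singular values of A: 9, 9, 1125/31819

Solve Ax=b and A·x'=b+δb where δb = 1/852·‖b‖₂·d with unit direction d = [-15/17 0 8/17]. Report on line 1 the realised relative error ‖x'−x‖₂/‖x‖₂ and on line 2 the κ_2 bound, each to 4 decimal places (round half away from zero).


0.0017
0.2988

largest singular value 9, smallest 1125/31819
κ = σ_max/σ_min = 9/(1125/31819) = 254.5520
bound on ‖Δx‖/‖x‖: κ·ε = 254.5520·1/852 = 0.2988
solve Ax = b  →  x = [78.1041 -48.7533 65.7452]
‖b‖ = 5.7446, ‖x‖ = 113.1351
δb = ε·‖b‖·d = [-0.0059 0.0000 0.0032]; solving A·Δx = δb gives ‖Δx‖ = 0.1907
relative error = 0.0017
so the bound overstates the realised error by a factor of ≈ 177.2487 (computed from the unrounded values)


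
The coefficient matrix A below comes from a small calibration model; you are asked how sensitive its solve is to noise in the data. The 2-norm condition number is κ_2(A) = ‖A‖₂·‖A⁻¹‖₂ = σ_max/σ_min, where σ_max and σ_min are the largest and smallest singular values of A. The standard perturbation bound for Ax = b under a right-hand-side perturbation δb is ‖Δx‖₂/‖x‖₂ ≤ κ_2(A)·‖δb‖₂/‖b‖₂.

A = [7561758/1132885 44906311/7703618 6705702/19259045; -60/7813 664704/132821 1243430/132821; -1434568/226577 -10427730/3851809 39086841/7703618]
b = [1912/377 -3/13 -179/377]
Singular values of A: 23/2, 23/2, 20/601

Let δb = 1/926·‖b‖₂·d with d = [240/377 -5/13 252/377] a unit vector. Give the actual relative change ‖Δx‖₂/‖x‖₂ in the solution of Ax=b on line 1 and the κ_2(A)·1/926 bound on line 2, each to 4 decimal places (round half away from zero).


0.0018
0.3732

from the listed singular values, σ₁ = 23/2, σ_n = 20/601
κ = σ_max/σ_min = (23/2)/(20/601) = 345.5750
perturbation bound = 345.5750·1/926 = 0.3732
solve Ax = b  →  x = [54.3683 -63.4102 33.9173]
‖b‖ = 5.0990, ‖x‖ = 90.1507
re-solving with b+δb shifts x by Δx of norm 0.1655
dividing the unrounded norms, ‖Δx‖/‖x‖ = 0.0018
realised/bound (from unrounded values) ≈ 0.0049


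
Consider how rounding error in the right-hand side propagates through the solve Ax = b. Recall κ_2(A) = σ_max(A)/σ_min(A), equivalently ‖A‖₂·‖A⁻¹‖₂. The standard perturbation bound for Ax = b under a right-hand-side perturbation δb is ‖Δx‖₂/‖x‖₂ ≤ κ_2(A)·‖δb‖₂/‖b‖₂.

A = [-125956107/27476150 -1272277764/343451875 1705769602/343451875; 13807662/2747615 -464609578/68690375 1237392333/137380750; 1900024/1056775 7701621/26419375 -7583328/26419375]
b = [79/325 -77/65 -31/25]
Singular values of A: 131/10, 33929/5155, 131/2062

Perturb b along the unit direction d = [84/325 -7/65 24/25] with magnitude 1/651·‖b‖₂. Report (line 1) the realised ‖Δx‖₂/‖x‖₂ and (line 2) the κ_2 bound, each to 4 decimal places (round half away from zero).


0.0027
0.3167

largest singular value 131/10, smallest 131/2062
κ_2(A) = (131/10) / (131/2062) = 206.2000
bound on ‖Δx‖/‖x‖: κ·ε = 206.2000·1/651 = 0.3167
solve Ax = b  →  x = [-0.1650 -12.5677 -9.4772]
‖b‖₂ = 1.7321 and ‖x‖₂ = 15.7414
with δb = [0.0007 -0.0003 0.0026], A·Δx = δb → ‖Δx‖ = 0.0419
relative error = 0.0027
tightness: 0.0027 against a bound of 0.3167 (unrounded ratio ≈ 0.0084)
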